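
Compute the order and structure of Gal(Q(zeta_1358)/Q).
|Gal(Q(zeta_1358)/Q)| = phi(1358) = 576; group ≅ (Z/1358Z)^* ≅ Z/6Z × Z/96Z

The n-th cyclotomic polynomial Φ_1358(x) is the minimal polynomial of zeta_1358 over Q and has degree phi(1358) = 576. So Q(zeta_1358) is a degree-576 Galois extension with Galois group (Z/1358Z)^*. By CRT, (Z/1358Z)^* ≅ (Z/2Z)^* × (Z/7Z)^* × (Z/97Z)^*. Each prime-power unit group is (Z/2Z)^* ≅ trivial group (order 1); (Z/7Z)^* ≅ Z/6Z; (Z/97Z)^* ≅ Z/96Z. Hence Gal(Q(zeta_1358)/Q) ≅ Z/6Z × Z/96Z.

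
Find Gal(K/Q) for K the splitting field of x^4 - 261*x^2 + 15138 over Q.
Gal(K/Q) = V_4 (Klein four-group, Z/2Z × Z/2Z)

f factors as (x^2 - 87)(x^2 - 174), so the splitting field is K = Q(sqrt(87), sqrt(174)). The elements 87, 174, 15138 are all non-squares in Q, so sqrt(87) and sqrt(174) generate independent quadratic extensions. Thus [K:Q] = 4 and Gal(K/Q) is generated by the two order-2 automorphisms sqrt(87) ↦ -sqrt(87) and sqrt(174) ↦ -sqrt(174), giving V_4.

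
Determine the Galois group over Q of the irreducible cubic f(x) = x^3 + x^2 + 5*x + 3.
Gal(K/Q) = S_3 (symmetric group of order 6)

Compute the discriminant of x^3 + (1)*x^2 + (5)*x + (3): Δ = -460. Since Δ is not a rational square, the Galois group is not contained in A_3; it must be the full S_3 (irreducibility of the cubic rules out anything smaller).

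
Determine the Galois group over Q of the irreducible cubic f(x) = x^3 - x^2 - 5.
Gal(K/Q) = S_3 (symmetric group of order 6)

Compute the discriminant of x^3 + (-1)*x^2 + (0)*x + (-5): Δ = -695. Since Δ is not a rational square, the Galois group is not contained in A_3; it must be the full S_3 (irreducibility of the cubic rules out anything smaller).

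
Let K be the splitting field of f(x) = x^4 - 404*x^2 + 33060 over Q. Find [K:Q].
[K:Q] = 4

f factors as (x^2 - 114)(x^2 - 290); the splitting field is K = Q(sqrt(114), sqrt(290)). Since 114, 290, and 33060 are all non-squares in Q, the three subfields Q(sqrt(114)), Q(sqrt(290)), Q(sqrt(33060)) are distinct degree-2 extensions, so [K:Q] = 4 (Klein four Galois group).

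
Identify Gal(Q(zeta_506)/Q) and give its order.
|Gal(Q(zeta_506)/Q)| = phi(506) = 220; group ≅ (Z/506Z)^* ≅ Z/10Z × Z/22Z

The n-th cyclotomic polynomial Φ_506(x) is the minimal polynomial of zeta_506 over Q and has degree phi(506) = 220. So Q(zeta_506) is a degree-220 Galois extension with Galois group (Z/506Z)^*. By CRT, (Z/506Z)^* ≅ (Z/2Z)^* × (Z/11Z)^* × (Z/23Z)^*. Each prime-power unit group is (Z/2Z)^* ≅ trivial group (order 1); (Z/11Z)^* ≅ Z/10Z; (Z/23Z)^* ≅ Z/22Z. Hence Gal(Q(zeta_506)/Q) ≅ Z/10Z × Z/22Z.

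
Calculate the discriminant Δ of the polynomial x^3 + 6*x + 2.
Δ = -972

For x^3 + a x^2 + b x + c the discriminant is Δ = 18 a b c - 4 a^3 c + a^2 b^2 - 4 b^3 - 27 c^2.
Plug a = 0, b = 6, c = 2:
  18*(0)*(6)*(2) - 4*(0)^3*(2) + (0)^2*(6)^2 - 4*(6)^3 - 27*(2)^2
  = 0 + (0) + 0 + (-864) + (-108)
  = -972.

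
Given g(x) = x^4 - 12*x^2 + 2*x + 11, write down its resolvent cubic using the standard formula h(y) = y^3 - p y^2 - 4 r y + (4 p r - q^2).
h(y) = y^3 + 12*y^2 - 44*y - 532

Identify coefficients: p = -12, q = 2, r = 11.
Plug into h(y) = y^3 - p y^2 - 4 r y + (4 p r - q^2):
  h(y) = y^3 - (-12) y^2 - 4*(11) y + (4*(-12)*(11) - (2)^2)
       = y^3 + (12) y^2 + (-44) y + (-532).
Simplifying: h(y) = y^3 + 12*y^2 - 44*y - 532.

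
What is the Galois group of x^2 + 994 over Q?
Gal(K/Q) = Z/2Z (cyclic of order 2)

x^2 + 994 is irreducible over Q since -994 is not a rational square. The splitting field Q(sqrt(-994)) has degree 2 over Q, and its unique nontrivial automorphism is sqrt(-994) ↦ -sqrt(-994). Hence Gal(Q(sqrt(-994))/Q) = Z/2Z.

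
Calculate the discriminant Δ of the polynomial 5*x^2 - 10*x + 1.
Δ = 80

For a quadratic a x^2 + b x + c the discriminant is Δ = b^2 - 4ac = (-10)^2 - 4*(5)*(1) = 100 - (20) = 80.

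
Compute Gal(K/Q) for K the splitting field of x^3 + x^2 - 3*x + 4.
Gal(K/Q) = S_3 (symmetric group of order 6)

Compute the discriminant of x^3 + (1)*x^2 + (-3)*x + (4): Δ = -547. Since Δ is not a rational square, the Galois group is not contained in A_3; it must be the full S_3 (irreducibility of the cubic rules out anything smaller).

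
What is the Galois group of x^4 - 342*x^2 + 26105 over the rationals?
Gal(K/Q) = V_4 (Klein four-group, Z/2Z × Z/2Z)

f factors as (x^2 - 115)(x^2 - 227), so the splitting field is K = Q(sqrt(115), sqrt(227)). The elements 115, 227, 26105 are all non-squares in Q, so sqrt(115) and sqrt(227) generate independent quadratic extensions. Thus [K:Q] = 4 and Gal(K/Q) is generated by the two order-2 automorphisms sqrt(115) ↦ -sqrt(115) and sqrt(227) ↦ -sqrt(227), giving V_4.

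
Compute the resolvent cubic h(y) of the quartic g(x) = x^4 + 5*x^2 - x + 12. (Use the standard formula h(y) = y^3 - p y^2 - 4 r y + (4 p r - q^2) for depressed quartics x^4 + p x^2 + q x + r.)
h(y) = y^3 - 5*y^2 - 48*y + 239

Identify coefficients: p = 5, q = -1, r = 12.
Plug into h(y) = y^3 - p y^2 - 4 r y + (4 p r - q^2):
  h(y) = y^3 - (5) y^2 - 4*(12) y + (4*(5)*(12) - (-1)^2)
       = y^3 + (-5) y^2 + (-48) y + (239).
Simplifying: h(y) = y^3 - 5*y^2 - 48*y + 239.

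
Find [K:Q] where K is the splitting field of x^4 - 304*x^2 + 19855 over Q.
[K:Q] = 4

f factors as (x^2 - 209)(x^2 - 95); the splitting field is K = Q(sqrt(209), sqrt(95)). Since 209, 95, and 19855 are all non-squares in Q, the three subfields Q(sqrt(209)), Q(sqrt(95)), Q(sqrt(19855)) are distinct degree-2 extensions, so [K:Q] = 4 (Klein four Galois group).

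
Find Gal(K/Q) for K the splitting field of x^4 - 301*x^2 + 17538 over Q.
Gal(K/Q) = V_4 (Klein four-group, Z/2Z × Z/2Z)

f factors as (x^2 - 222)(x^2 - 79), so the splitting field is K = Q(sqrt(222), sqrt(79)). The elements 222, 79, 17538 are all non-squares in Q, so sqrt(222) and sqrt(79) generate independent quadratic extensions. Thus [K:Q] = 4 and Gal(K/Q) is generated by the two order-2 automorphisms sqrt(222) ↦ -sqrt(222) and sqrt(79) ↦ -sqrt(79), giving V_4.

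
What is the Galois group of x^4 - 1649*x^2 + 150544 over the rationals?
Gal(K/Q) = Z/2Z (cyclic of order 2)

f factors as (x^2 - 97)(x^2 - 1552), so the splitting field is K = Q(sqrt(97), sqrt(1552)). The squarefree part of 97 is 97 and the squarefree part of 1552 is also 97, so sqrt(97) and sqrt(1552) are both rational multiples of sqrt(97). Hence Q(sqrt(97)) = Q(sqrt(1552)) = Q(sqrt(97)), and the splitting field collapses to a single degree-2 extension with Galois group Z/2Z.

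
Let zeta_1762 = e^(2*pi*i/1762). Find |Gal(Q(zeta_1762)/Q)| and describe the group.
|Gal(Q(zeta_1762)/Q)| = phi(1762) = 880; group ≅ (Z/1762Z)^* ≅ Z/880Z

The n-th cyclotomic polynomial Φ_1762(x) is the minimal polynomial of zeta_1762 over Q and has degree phi(1762) = 880. So Q(zeta_1762) is a degree-880 Galois extension with Galois group (Z/1762Z)^*. By CRT, (Z/1762Z)^* ≅ (Z/2Z)^* × (Z/881Z)^*. Each prime-power unit group is (Z/2Z)^* ≅ trivial group (order 1); (Z/881Z)^* ≅ Z/880Z. Hence Gal(Q(zeta_1762)/Q) ≅ Z/880Z.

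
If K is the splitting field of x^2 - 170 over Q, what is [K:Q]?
[K:Q] = 2

The polynomial x^2 - 170 is irreducible over Q since 170 is not a perfect square. Its splitting field is Q(sqrt(170)), which has degree 2 over Q.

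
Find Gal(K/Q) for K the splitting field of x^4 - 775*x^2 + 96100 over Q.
Gal(K/Q) = Z/2Z (cyclic of order 2)

f factors as (x^2 - 155)(x^2 - 620), so the splitting field is K = Q(sqrt(155), sqrt(620)). The squarefree part of 155 is 155 and the squarefree part of 620 is also 155, so sqrt(155) and sqrt(620) are both rational multiples of sqrt(155). Hence Q(sqrt(155)) = Q(sqrt(620)) = Q(sqrt(155)), and the splitting field collapses to a single degree-2 extension with Galois group Z/2Z.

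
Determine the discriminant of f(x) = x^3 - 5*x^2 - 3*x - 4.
Δ = -3179

For x^3 + a x^2 + b x + c the discriminant is Δ = 18 a b c - 4 a^3 c + a^2 b^2 - 4 b^3 - 27 c^2.
Plug a = -5, b = -3, c = -4:
  18*(-5)*(-3)*(-4) - 4*(-5)^3*(-4) + (-5)^2*(-3)^2 - 4*(-3)^3 - 27*(-4)^2
  = -1080 + (-2000) + 225 + (108) + (-432)
  = -3179.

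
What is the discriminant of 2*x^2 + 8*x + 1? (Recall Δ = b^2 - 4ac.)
Δ = 56

For a quadratic a x^2 + b x + c the discriminant is Δ = b^2 - 4ac = (8)^2 - 4*(2)*(1) = 64 - (8) = 56.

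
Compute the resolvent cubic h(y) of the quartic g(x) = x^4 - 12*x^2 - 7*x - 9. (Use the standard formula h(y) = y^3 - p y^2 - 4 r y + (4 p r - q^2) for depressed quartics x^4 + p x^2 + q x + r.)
h(y) = y^3 + 12*y^2 + 36*y + 383

Identify coefficients: p = -12, q = -7, r = -9.
Plug into h(y) = y^3 - p y^2 - 4 r y + (4 p r - q^2):
  h(y) = y^3 - (-12) y^2 - 4*(-9) y + (4*(-12)*(-9) - (-7)^2)
       = y^3 + (12) y^2 + (36) y + (383).
Simplifying: h(y) = y^3 + 12*y^2 + 36*y + 383.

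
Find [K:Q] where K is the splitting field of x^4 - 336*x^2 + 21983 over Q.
[K:Q] = 4

f factors as (x^2 - 247)(x^2 - 89); the splitting field is K = Q(sqrt(247), sqrt(89)). Since 247, 89, and 21983 are all non-squares in Q, the three subfields Q(sqrt(247)), Q(sqrt(89)), Q(sqrt(21983)) are distinct degree-2 extensions, so [K:Q] = 4 (Klein four Galois group).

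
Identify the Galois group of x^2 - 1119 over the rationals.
Gal(K/Q) = Z/2Z (cyclic of order 2)

x^2 - 1119 is irreducible over Q since 1119 is not a rational square. The splitting field Q(sqrt(1119)) has degree 2 over Q, and its unique nontrivial automorphism is sqrt(1119) ↦ -sqrt(1119). Hence Gal(Q(sqrt(1119))/Q) = Z/2Z.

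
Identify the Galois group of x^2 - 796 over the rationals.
Gal(K/Q) = Z/2Z (cyclic of order 2)

x^2 - 796 is irreducible over Q since 796 is not a rational square. The splitting field Q(sqrt(796)) has degree 2 over Q, and its unique nontrivial automorphism is sqrt(796) ↦ -sqrt(796). Hence Gal(Q(sqrt(796))/Q) = Z/2Z.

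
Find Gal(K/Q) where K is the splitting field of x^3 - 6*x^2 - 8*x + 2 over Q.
Gal(K/Q) = S_3 (symmetric group of order 6)

Compute the discriminant of x^3 + (-6)*x^2 + (-8)*x + (2): Δ = 7700. Since Δ is not a rational square, the Galois group is not contained in A_3; it must be the full S_3 (irreducibility of the cubic rules out anything smaller).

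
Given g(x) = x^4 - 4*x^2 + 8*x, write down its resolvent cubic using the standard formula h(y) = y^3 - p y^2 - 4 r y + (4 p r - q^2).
h(y) = y^3 + 4*y^2 - 64

Identify coefficients: p = -4, q = 8, r = 0.
Plug into h(y) = y^3 - p y^2 - 4 r y + (4 p r - q^2):
  h(y) = y^3 - (-4) y^2 - 4*(0) y + (4*(-4)*(0) - (8)^2)
       = y^3 + (4) y^2 + (0) y + (-64).
Simplifying: h(y) = y^3 + 4*y^2 - 64.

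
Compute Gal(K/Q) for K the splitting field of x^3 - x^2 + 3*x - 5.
Gal(K/Q) = S_3 (symmetric group of order 6)

Compute the discriminant of x^3 + (-1)*x^2 + (3)*x + (-5): Δ = -524. Since Δ is not a rational square, the Galois group is not contained in A_3; it must be the full S_3 (irreducibility of the cubic rules out anything smaller).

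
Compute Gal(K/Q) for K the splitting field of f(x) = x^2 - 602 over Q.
Gal(K/Q) = Z/2Z (cyclic of order 2)

x^2 - 602 is irreducible over Q since 602 is not a rational square. The splitting field Q(sqrt(602)) has degree 2 over Q, and its unique nontrivial automorphism is sqrt(602) ↦ -sqrt(602). Hence Gal(Q(sqrt(602))/Q) = Z/2Z.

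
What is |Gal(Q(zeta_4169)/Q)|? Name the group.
|Gal(Q(zeta_4169)/Q)| = phi(4169) = 3780; group ≅ (Z/4169Z)^* ≅ Z/10Z × Z/378Z

The n-th cyclotomic polynomial Φ_4169(x) is the minimal polynomial of zeta_4169 over Q and has degree phi(4169) = 3780. So Q(zeta_4169) is a degree-3780 Galois extension with Galois group (Z/4169Z)^*. By CRT, (Z/4169Z)^* ≅ (Z/11Z)^* × (Z/379Z)^*. Each prime-power unit group is (Z/11Z)^* ≅ Z/10Z; (Z/379Z)^* ≅ Z/378Z. Hence Gal(Q(zeta_4169)/Q) ≅ Z/10Z × Z/378Z.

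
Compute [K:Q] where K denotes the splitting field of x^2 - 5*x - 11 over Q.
[K:Q] = 2

The discriminant of x^2 + (-5)*x + (-11) is b^2 - 4c = 25 - (-44) = 69. Since 69 is not a perfect square in Q, the polynomial is irreducible over Q. Its two roots generate a degree-2 extension, so [K:Q] = 2.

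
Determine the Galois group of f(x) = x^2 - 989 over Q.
Gal(K/Q) = Z/2Z (cyclic of order 2)

x^2 - 989 is irreducible over Q since 989 is not a rational square. The splitting field Q(sqrt(989)) has degree 2 over Q, and its unique nontrivial automorphism is sqrt(989) ↦ -sqrt(989). Hence Gal(Q(sqrt(989))/Q) = Z/2Z.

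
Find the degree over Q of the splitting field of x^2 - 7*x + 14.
[K:Q] = 2

The discriminant of x^2 + (-7)*x + (14) is b^2 - 4c = 49 - (56) = -7. Since -7 is not a perfect square in Q, the polynomial is irreducible over Q. Its two roots generate a degree-2 extension, so [K:Q] = 2.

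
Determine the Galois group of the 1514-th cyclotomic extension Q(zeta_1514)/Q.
|Gal(Q(zeta_1514)/Q)| = phi(1514) = 756; group ≅ (Z/1514Z)^* ≅ Z/756Z

The n-th cyclotomic polynomial Φ_1514(x) is the minimal polynomial of zeta_1514 over Q and has degree phi(1514) = 756. So Q(zeta_1514) is a degree-756 Galois extension with Galois group (Z/1514Z)^*. By CRT, (Z/1514Z)^* ≅ (Z/2Z)^* × (Z/757Z)^*. Each prime-power unit group is (Z/2Z)^* ≅ trivial group (order 1); (Z/757Z)^* ≅ Z/756Z. Hence Gal(Q(zeta_1514)/Q) ≅ Z/756Z.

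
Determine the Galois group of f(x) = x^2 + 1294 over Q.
Gal(K/Q) = Z/2Z (cyclic of order 2)

x^2 + 1294 is irreducible over Q since -1294 is not a rational square. The splitting field Q(sqrt(-1294)) has degree 2 over Q, and its unique nontrivial automorphism is sqrt(-1294) ↦ -sqrt(-1294). Hence Gal(Q(sqrt(-1294))/Q) = Z/2Z.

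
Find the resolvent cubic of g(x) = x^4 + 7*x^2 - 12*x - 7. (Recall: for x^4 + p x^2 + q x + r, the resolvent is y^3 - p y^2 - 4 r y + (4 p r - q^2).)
h(y) = y^3 - 7*y^2 + 28*y - 340

Identify coefficients: p = 7, q = -12, r = -7.
Plug into h(y) = y^3 - p y^2 - 4 r y + (4 p r - q^2):
  h(y) = y^3 - (7) y^2 - 4*(-7) y + (4*(7)*(-7) - (-12)^2)
       = y^3 + (-7) y^2 + (28) y + (-340).
Simplifying: h(y) = y^3 - 7*y^2 + 28*y - 340.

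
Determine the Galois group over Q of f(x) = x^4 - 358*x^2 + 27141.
Gal(K/Q) = V_4 (Klein four-group, Z/2Z × Z/2Z)

f factors as (x^2 - 109)(x^2 - 249), so the splitting field is K = Q(sqrt(109), sqrt(249)). The elements 109, 249, 27141 are all non-squares in Q, so sqrt(109) and sqrt(249) generate independent quadratic extensions. Thus [K:Q] = 4 and Gal(K/Q) is generated by the two order-2 automorphisms sqrt(109) ↦ -sqrt(109) and sqrt(249) ↦ -sqrt(249), giving V_4.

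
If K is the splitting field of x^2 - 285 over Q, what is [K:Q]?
[K:Q] = 2

The polynomial x^2 - 285 is irreducible over Q since 285 is not a perfect square. Its splitting field is Q(sqrt(285)), which has degree 2 over Q.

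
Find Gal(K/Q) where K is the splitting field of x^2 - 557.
Gal(K/Q) = Z/2Z (cyclic of order 2)

x^2 - 557 is irreducible over Q since 557 is not a rational square. The splitting field Q(sqrt(557)) has degree 2 over Q, and its unique nontrivial automorphism is sqrt(557) ↦ -sqrt(557). Hence Gal(Q(sqrt(557))/Q) = Z/2Z.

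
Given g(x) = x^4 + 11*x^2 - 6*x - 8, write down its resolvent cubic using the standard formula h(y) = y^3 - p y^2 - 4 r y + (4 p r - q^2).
h(y) = y^3 - 11*y^2 + 32*y - 388

Identify coefficients: p = 11, q = -6, r = -8.
Plug into h(y) = y^3 - p y^2 - 4 r y + (4 p r - q^2):
  h(y) = y^3 - (11) y^2 - 4*(-8) y + (4*(11)*(-8) - (-6)^2)
       = y^3 + (-11) y^2 + (32) y + (-388).
Simplifying: h(y) = y^3 - 11*y^2 + 32*y - 388.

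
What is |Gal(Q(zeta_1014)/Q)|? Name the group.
|Gal(Q(zeta_1014)/Q)| = phi(1014) = 312; group ≅ (Z/1014Z)^* ≅ Z/2Z × Z/156Z

The n-th cyclotomic polynomial Φ_1014(x) is the minimal polynomial of zeta_1014 over Q and has degree phi(1014) = 312. So Q(zeta_1014) is a degree-312 Galois extension with Galois group (Z/1014Z)^*. By CRT, (Z/1014Z)^* ≅ (Z/2Z)^* × (Z/3Z)^* × (Z/169Z)^*. Each prime-power unit group is (Z/2Z)^* ≅ trivial group (order 1); (Z/3Z)^* ≅ Z/2Z; (Z/169Z)^* ≅ Z/156Z. Hence Gal(Q(zeta_1014)/Q) ≅ Z/2Z × Z/156Z.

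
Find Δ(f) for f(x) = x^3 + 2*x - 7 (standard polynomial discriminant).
Δ = -1355

For a depressed cubic x^3 + p x + q the discriminant is Δ = -4 p^3 - 27 q^2 = -4*(2)^3 - 27*(-7)^2 = -32 - 1323 = -1355.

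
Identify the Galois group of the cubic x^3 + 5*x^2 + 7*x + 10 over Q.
Gal(K/Q) = S_3 (symmetric group of order 6)

Compute the discriminant of x^3 + (5)*x^2 + (7)*x + (10): Δ = -1547. Since Δ is not a rational square, the Galois group is not contained in A_3; it must be the full S_3 (irreducibility of the cubic rules out anything smaller).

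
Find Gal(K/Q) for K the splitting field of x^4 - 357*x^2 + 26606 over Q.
Gal(K/Q) = V_4 (Klein four-group, Z/2Z × Z/2Z)

f factors as (x^2 - 251)(x^2 - 106), so the splitting field is K = Q(sqrt(251), sqrt(106)). The elements 251, 106, 26606 are all non-squares in Q, so sqrt(251) and sqrt(106) generate independent quadratic extensions. Thus [K:Q] = 4 and Gal(K/Q) is generated by the two order-2 automorphisms sqrt(251) ↦ -sqrt(251) and sqrt(106) ↦ -sqrt(106), giving V_4.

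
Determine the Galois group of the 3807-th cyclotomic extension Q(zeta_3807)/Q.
|Gal(Q(zeta_3807)/Q)| = phi(3807) = 2484; group ≅ (Z/3807Z)^* ≅ Z/46Z × Z/54Z

The n-th cyclotomic polynomial Φ_3807(x) is the minimal polynomial of zeta_3807 over Q and has degree phi(3807) = 2484. So Q(zeta_3807) is a degree-2484 Galois extension with Galois group (Z/3807Z)^*. By CRT, (Z/3807Z)^* ≅ (Z/81Z)^* × (Z/47Z)^*. Each prime-power unit group is (Z/81Z)^* ≅ Z/54Z; (Z/47Z)^* ≅ Z/46Z. Hence Gal(Q(zeta_3807)/Q) ≅ Z/46Z × Z/54Z.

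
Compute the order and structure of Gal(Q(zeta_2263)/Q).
|Gal(Q(zeta_2263)/Q)| = phi(2263) = 2160; group ≅ (Z/2263Z)^* ≅ Z/30Z × Z/72Z

The n-th cyclotomic polynomial Φ_2263(x) is the minimal polynomial of zeta_2263 over Q and has degree phi(2263) = 2160. So Q(zeta_2263) is a degree-2160 Galois extension with Galois group (Z/2263Z)^*. By CRT, (Z/2263Z)^* ≅ (Z/31Z)^* × (Z/73Z)^*. Each prime-power unit group is (Z/31Z)^* ≅ Z/30Z; (Z/73Z)^* ≅ Z/72Z. Hence Gal(Q(zeta_2263)/Q) ≅ Z/30Z × Z/72Z.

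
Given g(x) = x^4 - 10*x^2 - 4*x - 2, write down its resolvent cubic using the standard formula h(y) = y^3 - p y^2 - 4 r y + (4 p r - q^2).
h(y) = y^3 + 10*y^2 + 8*y + 64

Identify coefficients: p = -10, q = -4, r = -2.
Plug into h(y) = y^3 - p y^2 - 4 r y + (4 p r - q^2):
  h(y) = y^3 - (-10) y^2 - 4*(-2) y + (4*(-10)*(-2) - (-4)^2)
       = y^3 + (10) y^2 + (8) y + (64).
Simplifying: h(y) = y^3 + 10*y^2 + 8*y + 64.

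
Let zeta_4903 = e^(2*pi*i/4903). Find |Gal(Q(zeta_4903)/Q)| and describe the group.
|Gal(Q(zeta_4903)/Q)| = phi(4903) = 4902; group ≅ (Z/4903Z)^* ≅ Z/4902Z

The n-th cyclotomic polynomial Φ_4903(x) is the minimal polynomial of zeta_4903 over Q and has degree phi(4903) = 4902. So Q(zeta_4903) is a degree-4902 Galois extension with Galois group (Z/4903Z)^*. (Z/4903Z)^* is cyclic since 4903 is an odd prime power (or 4). Hence Gal(Q(zeta_4903)/Q) ≅ Z/4902Z.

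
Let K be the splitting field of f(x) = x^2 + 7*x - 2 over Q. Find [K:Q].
[K:Q] = 2

The discriminant of x^2 + (7)*x + (-2) is b^2 - 4c = 49 - (-8) = 57. Since 57 is not a perfect square in Q, the polynomial is irreducible over Q. Its two roots generate a degree-2 extension, so [K:Q] = 2.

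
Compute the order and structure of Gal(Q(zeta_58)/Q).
|Gal(Q(zeta_58)/Q)| = phi(58) = 28; group ≅ (Z/58Z)^* ≅ Z/28Z

The n-th cyclotomic polynomial Φ_58(x) is the minimal polynomial of zeta_58 over Q and has degree phi(58) = 28. So Q(zeta_58) is a degree-28 Galois extension with Galois group (Z/58Z)^*. By CRT, (Z/58Z)^* ≅ (Z/2Z)^* × (Z/29Z)^*. Each prime-power unit group is (Z/2Z)^* ≅ trivial group (order 1); (Z/29Z)^* ≅ Z/28Z. Hence Gal(Q(zeta_58)/Q) ≅ Z/28Z.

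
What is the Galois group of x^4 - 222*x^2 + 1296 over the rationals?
Gal(K/Q) = Z/2Z (cyclic of order 2)

f factors as (x^2 - 216)(x^2 - 6), so the splitting field is K = Q(sqrt(216), sqrt(6)). The squarefree part of 216 is 6 and the squarefree part of 6 is also 6, so sqrt(216) and sqrt(6) are both rational multiples of sqrt(6). Hence Q(sqrt(216)) = Q(sqrt(6)) = Q(sqrt(6)), and the splitting field collapses to a single degree-2 extension with Galois group Z/2Z.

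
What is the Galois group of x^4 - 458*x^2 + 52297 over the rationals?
Gal(K/Q) = V_4 (Klein four-group, Z/2Z × Z/2Z)

f factors as (x^2 - 241)(x^2 - 217), so the splitting field is K = Q(sqrt(241), sqrt(217)). The elements 241, 217, 52297 are all non-squares in Q, so sqrt(241) and sqrt(217) generate independent quadratic extensions. Thus [K:Q] = 4 and Gal(K/Q) is generated by the two order-2 automorphisms sqrt(241) ↦ -sqrt(241) and sqrt(217) ↦ -sqrt(217), giving V_4.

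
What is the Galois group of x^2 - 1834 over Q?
Gal(K/Q) = Z/2Z (cyclic of order 2)

x^2 - 1834 is irreducible over Q since 1834 is not a rational square. The splitting field Q(sqrt(1834)) has degree 2 over Q, and its unique nontrivial automorphism is sqrt(1834) ↦ -sqrt(1834). Hence Gal(Q(sqrt(1834))/Q) = Z/2Z.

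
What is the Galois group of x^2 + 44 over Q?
Gal(K/Q) = Z/2Z (cyclic of order 2)

x^2 + 44 is irreducible over Q since -44 is not a rational square. The splitting field Q(sqrt(-44)) has degree 2 over Q, and its unique nontrivial automorphism is sqrt(-44) ↦ -sqrt(-44). Hence Gal(Q(sqrt(-44))/Q) = Z/2Z.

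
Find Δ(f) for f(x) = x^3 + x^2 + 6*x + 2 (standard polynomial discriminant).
Δ = -728

For x^3 + a x^2 + b x + c the discriminant is Δ = 18 a b c - 4 a^3 c + a^2 b^2 - 4 b^3 - 27 c^2.
Plug a = 1, b = 6, c = 2:
  18*(1)*(6)*(2) - 4*(1)^3*(2) + (1)^2*(6)^2 - 4*(6)^3 - 27*(2)^2
  = 216 + (-8) + 36 + (-864) + (-108)
  = -728.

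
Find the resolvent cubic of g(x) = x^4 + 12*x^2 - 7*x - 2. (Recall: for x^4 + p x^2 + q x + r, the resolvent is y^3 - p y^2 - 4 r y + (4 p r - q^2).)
h(y) = y^3 - 12*y^2 + 8*y - 145

Identify coefficients: p = 12, q = -7, r = -2.
Plug into h(y) = y^3 - p y^2 - 4 r y + (4 p r - q^2):
  h(y) = y^3 - (12) y^2 - 4*(-2) y + (4*(12)*(-2) - (-7)^2)
       = y^3 + (-12) y^2 + (8) y + (-145).
Simplifying: h(y) = y^3 - 12*y^2 + 8*y - 145.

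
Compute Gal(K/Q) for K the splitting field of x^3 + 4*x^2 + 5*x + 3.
Gal(K/Q) = S_3 (symmetric group of order 6)

Compute the discriminant of x^3 + (4)*x^2 + (5)*x + (3): Δ = -31. Since Δ is not a rational square, the Galois group is not contained in A_3; it must be the full S_3 (irreducibility of the cubic rules out anything smaller).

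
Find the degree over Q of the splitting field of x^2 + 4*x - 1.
[K:Q] = 2

The discriminant of x^2 + (4)*x + (-1) is b^2 - 4c = 16 - (-4) = 20. Since 20 is not a perfect square in Q, the polynomial is irreducible over Q. Its two roots generate a degree-2 extension, so [K:Q] = 2.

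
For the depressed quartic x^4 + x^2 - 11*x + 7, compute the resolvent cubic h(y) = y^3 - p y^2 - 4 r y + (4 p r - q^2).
h(y) = y^3 - y^2 - 28*y - 93

Identify coefficients: p = 1, q = -11, r = 7.
Plug into h(y) = y^3 - p y^2 - 4 r y + (4 p r - q^2):
  h(y) = y^3 - (1) y^2 - 4*(7) y + (4*(1)*(7) - (-11)^2)
       = y^3 + (-1) y^2 + (-28) y + (-93).
Simplifying: h(y) = y^3 - y^2 - 28*y - 93.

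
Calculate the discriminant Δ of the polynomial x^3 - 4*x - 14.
Δ = -5036

For a depressed cubic x^3 + p x + q the discriminant is Δ = -4 p^3 - 27 q^2 = -4*(-4)^3 - 27*(-14)^2 = 256 - 5292 = -5036.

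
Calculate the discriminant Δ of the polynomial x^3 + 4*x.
Δ = -256

For a depressed cubic x^3 + p x + q the discriminant is Δ = -4 p^3 - 27 q^2 = -4*(4)^3 - 27*(0)^2 = -256 - 0 = -256.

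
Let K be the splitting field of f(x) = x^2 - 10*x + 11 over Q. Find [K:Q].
[K:Q] = 2

The discriminant of x^2 + (-10)*x + (11) is b^2 - 4c = 100 - (44) = 56. Since 56 is not a perfect square in Q, the polynomial is irreducible over Q. Its two roots generate a degree-2 extension, so [K:Q] = 2.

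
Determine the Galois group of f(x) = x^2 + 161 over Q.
Gal(K/Q) = Z/2Z (cyclic of order 2)

x^2 + 161 is irreducible over Q since -161 is not a rational square. The splitting field Q(sqrt(-161)) has degree 2 over Q, and its unique nontrivial automorphism is sqrt(-161) ↦ -sqrt(-161). Hence Gal(Q(sqrt(-161))/Q) = Z/2Z.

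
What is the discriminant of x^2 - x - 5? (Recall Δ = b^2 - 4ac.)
Δ = 21

For a quadratic a x^2 + b x + c the discriminant is Δ = b^2 - 4ac = (-1)^2 - 4*(1)*(-5) = 1 - (-20) = 21.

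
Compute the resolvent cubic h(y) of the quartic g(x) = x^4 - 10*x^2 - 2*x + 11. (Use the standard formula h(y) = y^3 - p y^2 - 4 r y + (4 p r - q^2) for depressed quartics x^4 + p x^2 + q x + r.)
h(y) = y^3 + 10*y^2 - 44*y - 444

Identify coefficients: p = -10, q = -2, r = 11.
Plug into h(y) = y^3 - p y^2 - 4 r y + (4 p r - q^2):
  h(y) = y^3 - (-10) y^2 - 4*(11) y + (4*(-10)*(11) - (-2)^2)
       = y^3 + (10) y^2 + (-44) y + (-444).
Simplifying: h(y) = y^3 + 10*y^2 - 44*y - 444.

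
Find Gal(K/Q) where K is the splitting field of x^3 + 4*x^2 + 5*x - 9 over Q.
Gal(K/Q) = S_3 (symmetric group of order 6)

Compute the discriminant of x^3 + (4)*x^2 + (5)*x + (-9): Δ = -3223. Since Δ is not a rational square, the Galois group is not contained in A_3; it must be the full S_3 (irreducibility of the cubic rules out anything smaller).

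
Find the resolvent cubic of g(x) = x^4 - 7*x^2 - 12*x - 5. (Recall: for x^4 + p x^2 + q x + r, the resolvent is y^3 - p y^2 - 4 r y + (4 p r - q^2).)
h(y) = y^3 + 7*y^2 + 20*y - 4

Identify coefficients: p = -7, q = -12, r = -5.
Plug into h(y) = y^3 - p y^2 - 4 r y + (4 p r - q^2):
  h(y) = y^3 - (-7) y^2 - 4*(-5) y + (4*(-7)*(-5) - (-12)^2)
       = y^3 + (7) y^2 + (20) y + (-4).
Simplifying: h(y) = y^3 + 7*y^2 + 20*y - 4.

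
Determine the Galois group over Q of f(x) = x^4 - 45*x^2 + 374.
Gal(K/Q) = V_4 (Klein four-group, Z/2Z × Z/2Z)

f factors as (x^2 - 11)(x^2 - 34), so the splitting field is K = Q(sqrt(11), sqrt(34)). The elements 11, 34, 374 are all non-squares in Q, so sqrt(11) and sqrt(34) generate independent quadratic extensions. Thus [K:Q] = 4 and Gal(K/Q) is generated by the two order-2 automorphisms sqrt(11) ↦ -sqrt(11) and sqrt(34) ↦ -sqrt(34), giving V_4.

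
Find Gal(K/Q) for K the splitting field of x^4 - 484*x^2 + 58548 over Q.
Gal(K/Q) = V_4 (Klein four-group, Z/2Z × Z/2Z)

f factors as (x^2 - 246)(x^2 - 238), so the splitting field is K = Q(sqrt(246), sqrt(238)). The elements 246, 238, 58548 are all non-squares in Q, so sqrt(246) and sqrt(238) generate independent quadratic extensions. Thus [K:Q] = 4 and Gal(K/Q) is generated by the two order-2 automorphisms sqrt(246) ↦ -sqrt(246) and sqrt(238) ↦ -sqrt(238), giving V_4.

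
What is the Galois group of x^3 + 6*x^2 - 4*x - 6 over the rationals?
Gal(K/Q) = S_3 (symmetric group of order 6)

Compute the discriminant of x^3 + (6)*x^2 + (-4)*x + (-6): Δ = 7636. Since Δ is not a rational square, the Galois group is not contained in A_3; it must be the full S_3 (irreducibility of the cubic rules out anything smaller).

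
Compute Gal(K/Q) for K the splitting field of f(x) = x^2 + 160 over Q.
Gal(K/Q) = Z/2Z (cyclic of order 2)

x^2 + 160 is irreducible over Q since -160 is not a rational square. The splitting field Q(sqrt(-160)) has degree 2 over Q, and its unique nontrivial automorphism is sqrt(-160) ↦ -sqrt(-160). Hence Gal(Q(sqrt(-160))/Q) = Z/2Z.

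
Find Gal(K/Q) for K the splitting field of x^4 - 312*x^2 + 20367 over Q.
Gal(K/Q) = V_4 (Klein four-group, Z/2Z × Z/2Z)

f factors as (x^2 - 93)(x^2 - 219), so the splitting field is K = Q(sqrt(93), sqrt(219)). The elements 93, 219, 20367 are all non-squares in Q, so sqrt(93) and sqrt(219) generate independent quadratic extensions. Thus [K:Q] = 4 and Gal(K/Q) is generated by the two order-2 automorphisms sqrt(93) ↦ -sqrt(93) and sqrt(219) ↦ -sqrt(219), giving V_4.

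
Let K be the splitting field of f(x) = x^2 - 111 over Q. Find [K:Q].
[K:Q] = 2

The polynomial x^2 - 111 is irreducible over Q since 111 is not a perfect square. Its splitting field is Q(sqrt(111)), which has degree 2 over Q.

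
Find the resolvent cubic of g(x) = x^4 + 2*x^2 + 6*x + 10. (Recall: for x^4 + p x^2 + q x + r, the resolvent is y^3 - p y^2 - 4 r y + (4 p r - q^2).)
h(y) = y^3 - 2*y^2 - 40*y + 44

Identify coefficients: p = 2, q = 6, r = 10.
Plug into h(y) = y^3 - p y^2 - 4 r y + (4 p r - q^2):
  h(y) = y^3 - (2) y^2 - 4*(10) y + (4*(2)*(10) - (6)^2)
       = y^3 + (-2) y^2 + (-40) y + (44).
Simplifying: h(y) = y^3 - 2*y^2 - 40*y + 44.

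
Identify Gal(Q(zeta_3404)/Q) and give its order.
|Gal(Q(zeta_3404)/Q)| = phi(3404) = 1584; group ≅ (Z/3404Z)^* ≅ Z/2Z × Z/22Z × Z/36Z

The n-th cyclotomic polynomial Φ_3404(x) is the minimal polynomial of zeta_3404 over Q and has degree phi(3404) = 1584. So Q(zeta_3404) is a degree-1584 Galois extension with Galois group (Z/3404Z)^*. By CRT, (Z/3404Z)^* ≅ (Z/4Z)^* × (Z/23Z)^* × (Z/37Z)^*. Each prime-power unit group is (Z/4Z)^* ≅ Z/2Z; (Z/23Z)^* ≅ Z/22Z; (Z/37Z)^* ≅ Z/36Z. Hence Gal(Q(zeta_3404)/Q) ≅ Z/2Z × Z/22Z × Z/36Z.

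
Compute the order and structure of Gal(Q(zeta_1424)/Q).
|Gal(Q(zeta_1424)/Q)| = phi(1424) = 704; group ≅ (Z/1424Z)^* ≅ Z/2Z × Z/4Z × Z/88Z

The n-th cyclotomic polynomial Φ_1424(x) is the minimal polynomial of zeta_1424 over Q and has degree phi(1424) = 704. So Q(zeta_1424) is a degree-704 Galois extension with Galois group (Z/1424Z)^*. By CRT, (Z/1424Z)^* ≅ (Z/16Z)^* × (Z/89Z)^*. Each prime-power unit group is (Z/16Z)^* ≅ Z/2Z × Z/4Z; (Z/89Z)^* ≅ Z/88Z. Hence Gal(Q(zeta_1424)/Q) ≅ Z/2Z × Z/4Z × Z/88Z.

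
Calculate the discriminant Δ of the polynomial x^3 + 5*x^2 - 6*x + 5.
Δ = -4111

For x^3 + a x^2 + b x + c the discriminant is Δ = 18 a b c - 4 a^3 c + a^2 b^2 - 4 b^3 - 27 c^2.
Plug a = 5, b = -6, c = 5:
  18*(5)*(-6)*(5) - 4*(5)^3*(5) + (5)^2*(-6)^2 - 4*(-6)^3 - 27*(5)^2
  = -2700 + (-2500) + 900 + (864) + (-675)
  = -4111.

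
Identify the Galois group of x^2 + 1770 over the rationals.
Gal(K/Q) = Z/2Z (cyclic of order 2)

x^2 + 1770 is irreducible over Q since -1770 is not a rational square. The splitting field Q(sqrt(-1770)) has degree 2 over Q, and its unique nontrivial automorphism is sqrt(-1770) ↦ -sqrt(-1770). Hence Gal(Q(sqrt(-1770))/Q) = Z/2Z.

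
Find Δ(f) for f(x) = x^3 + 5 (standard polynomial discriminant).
Δ = -675

For a depressed cubic x^3 + p x + q the discriminant is Δ = -4 p^3 - 27 q^2 = -4*(0)^3 - 27*(5)^2 = 0 - 675 = -675.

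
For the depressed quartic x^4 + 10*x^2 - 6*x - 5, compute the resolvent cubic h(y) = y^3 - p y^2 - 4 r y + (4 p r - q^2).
h(y) = y^3 - 10*y^2 + 20*y - 236

Identify coefficients: p = 10, q = -6, r = -5.
Plug into h(y) = y^3 - p y^2 - 4 r y + (4 p r - q^2):
  h(y) = y^3 - (10) y^2 - 4*(-5) y + (4*(10)*(-5) - (-6)^2)
       = y^3 + (-10) y^2 + (20) y + (-236).
Simplifying: h(y) = y^3 - 10*y^2 + 20*y - 236.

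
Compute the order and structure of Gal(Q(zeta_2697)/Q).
|Gal(Q(zeta_2697)/Q)| = phi(2697) = 1680; group ≅ (Z/2697Z)^* ≅ Z/2Z × Z/28Z × Z/30Z

The n-th cyclotomic polynomial Φ_2697(x) is the minimal polynomial of zeta_2697 over Q and has degree phi(2697) = 1680. So Q(zeta_2697) is a degree-1680 Galois extension with Galois group (Z/2697Z)^*. By CRT, (Z/2697Z)^* ≅ (Z/3Z)^* × (Z/29Z)^* × (Z/31Z)^*. Each prime-power unit group is (Z/3Z)^* ≅ Z/2Z; (Z/29Z)^* ≅ Z/28Z; (Z/31Z)^* ≅ Z/30Z. Hence Gal(Q(zeta_2697)/Q) ≅ Z/2Z × Z/28Z × Z/30Z.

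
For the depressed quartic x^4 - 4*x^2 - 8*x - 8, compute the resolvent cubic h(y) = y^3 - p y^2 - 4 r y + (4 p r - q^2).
h(y) = y^3 + 4*y^2 + 32*y + 64

Identify coefficients: p = -4, q = -8, r = -8.
Plug into h(y) = y^3 - p y^2 - 4 r y + (4 p r - q^2):
  h(y) = y^3 - (-4) y^2 - 4*(-8) y + (4*(-4)*(-8) - (-8)^2)
       = y^3 + (4) y^2 + (32) y + (64).
Simplifying: h(y) = y^3 + 4*y^2 + 32*y + 64.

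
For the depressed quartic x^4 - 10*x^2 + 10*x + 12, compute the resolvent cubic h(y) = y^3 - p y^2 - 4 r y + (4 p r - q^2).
h(y) = y^3 + 10*y^2 - 48*y - 580

Identify coefficients: p = -10, q = 10, r = 12.
Plug into h(y) = y^3 - p y^2 - 4 r y + (4 p r - q^2):
  h(y) = y^3 - (-10) y^2 - 4*(12) y + (4*(-10)*(12) - (10)^2)
       = y^3 + (10) y^2 + (-48) y + (-580).
Simplifying: h(y) = y^3 + 10*y^2 - 48*y - 580.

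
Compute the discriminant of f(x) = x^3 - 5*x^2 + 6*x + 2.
Δ = -152

For x^3 + a x^2 + b x + c the discriminant is Δ = 18 a b c - 4 a^3 c + a^2 b^2 - 4 b^3 - 27 c^2.
Plug a = -5, b = 6, c = 2:
  18*(-5)*(6)*(2) - 4*(-5)^3*(2) + (-5)^2*(6)^2 - 4*(6)^3 - 27*(2)^2
  = -1080 + (1000) + 900 + (-864) + (-108)
  = -152.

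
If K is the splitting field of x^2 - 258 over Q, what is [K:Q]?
[K:Q] = 2

The polynomial x^2 - 258 is irreducible over Q since 258 is not a perfect square. Its splitting field is Q(sqrt(258)), which has degree 2 over Q.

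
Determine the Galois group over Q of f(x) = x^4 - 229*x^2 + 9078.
Gal(K/Q) = V_4 (Klein four-group, Z/2Z × Z/2Z)

f factors as (x^2 - 51)(x^2 - 178), so the splitting field is K = Q(sqrt(51), sqrt(178)). The elements 51, 178, 9078 are all non-squares in Q, so sqrt(51) and sqrt(178) generate independent quadratic extensions. Thus [K:Q] = 4 and Gal(K/Q) is generated by the two order-2 automorphisms sqrt(51) ↦ -sqrt(51) and sqrt(178) ↦ -sqrt(178), giving V_4.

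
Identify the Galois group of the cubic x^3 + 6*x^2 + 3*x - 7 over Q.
Gal(K/Q) = S_3 (symmetric group of order 6)

Compute the discriminant of x^3 + (6)*x^2 + (3)*x + (-7): Δ = 2673. Since Δ is not a rational square, the Galois group is not contained in A_3; it must be the full S_3 (irreducibility of the cubic rules out anything smaller).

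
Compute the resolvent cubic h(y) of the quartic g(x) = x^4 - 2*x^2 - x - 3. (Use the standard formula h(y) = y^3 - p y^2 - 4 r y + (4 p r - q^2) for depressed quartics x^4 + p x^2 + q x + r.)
h(y) = y^3 + 2*y^2 + 12*y + 23

Identify coefficients: p = -2, q = -1, r = -3.
Plug into h(y) = y^3 - p y^2 - 4 r y + (4 p r - q^2):
  h(y) = y^3 - (-2) y^2 - 4*(-3) y + (4*(-2)*(-3) - (-1)^2)
       = y^3 + (2) y^2 + (12) y + (23).
Simplifying: h(y) = y^3 + 2*y^2 + 12*y + 23.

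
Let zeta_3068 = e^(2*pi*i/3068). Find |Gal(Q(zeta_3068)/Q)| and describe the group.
|Gal(Q(zeta_3068)/Q)| = phi(3068) = 1392; group ≅ (Z/3068Z)^* ≅ Z/2Z × Z/12Z × Z/58Z

The n-th cyclotomic polynomial Φ_3068(x) is the minimal polynomial of zeta_3068 over Q and has degree phi(3068) = 1392. So Q(zeta_3068) is a degree-1392 Galois extension with Galois group (Z/3068Z)^*. By CRT, (Z/3068Z)^* ≅ (Z/4Z)^* × (Z/13Z)^* × (Z/59Z)^*. Each prime-power unit group is (Z/4Z)^* ≅ Z/2Z; (Z/13Z)^* ≅ Z/12Z; (Z/59Z)^* ≅ Z/58Z. Hence Gal(Q(zeta_3068)/Q) ≅ Z/2Z × Z/12Z × Z/58Z.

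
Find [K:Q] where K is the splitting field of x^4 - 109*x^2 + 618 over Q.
[K:Q] = 4

f factors as (x^2 - 103)(x^2 - 6); the splitting field is K = Q(sqrt(103), sqrt(6)). Since 103, 6, and 618 are all non-squares in Q, the three subfields Q(sqrt(103)), Q(sqrt(6)), Q(sqrt(618)) are distinct degree-2 extensions, so [K:Q] = 4 (Klein four Galois group).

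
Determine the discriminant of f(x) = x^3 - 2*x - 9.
Δ = -2155

For a depressed cubic x^3 + p x + q the discriminant is Δ = -4 p^3 - 27 q^2 = -4*(-2)^3 - 27*(-9)^2 = 32 - 2187 = -2155.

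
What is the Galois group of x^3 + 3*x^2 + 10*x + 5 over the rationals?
Gal(K/Q) = S_3 (symmetric group of order 6)

Compute the discriminant of x^3 + (3)*x^2 + (10)*x + (5): Δ = -1615. Since Δ is not a rational square, the Galois group is not contained in A_3; it must be the full S_3 (irreducibility of the cubic rules out anything smaller).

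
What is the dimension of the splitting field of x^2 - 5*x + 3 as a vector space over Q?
[K:Q] = 2

The discriminant of x^2 + (-5)*x + (3) is b^2 - 4c = 25 - (12) = 13. Since 13 is not a perfect square in Q, the polynomial is irreducible over Q. Its two roots generate a degree-2 extension, so [K:Q] = 2.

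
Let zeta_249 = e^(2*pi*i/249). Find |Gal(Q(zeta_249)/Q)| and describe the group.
|Gal(Q(zeta_249)/Q)| = phi(249) = 164; group ≅ (Z/249Z)^* ≅ Z/2Z × Z/82Z

The n-th cyclotomic polynomial Φ_249(x) is the minimal polynomial of zeta_249 over Q and has degree phi(249) = 164. So Q(zeta_249) is a degree-164 Galois extension with Galois group (Z/249Z)^*. By CRT, (Z/249Z)^* ≅ (Z/3Z)^* × (Z/83Z)^*. Each prime-power unit group is (Z/3Z)^* ≅ Z/2Z; (Z/83Z)^* ≅ Z/82Z. Hence Gal(Q(zeta_249)/Q) ≅ Z/2Z × Z/82Z.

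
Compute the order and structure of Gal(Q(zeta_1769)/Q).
|Gal(Q(zeta_1769)/Q)| = phi(1769) = 1680; group ≅ (Z/1769Z)^* ≅ Z/28Z × Z/60Z

The n-th cyclotomic polynomial Φ_1769(x) is the minimal polynomial of zeta_1769 over Q and has degree phi(1769) = 1680. So Q(zeta_1769) is a degree-1680 Galois extension with Galois group (Z/1769Z)^*. By CRT, (Z/1769Z)^* ≅ (Z/29Z)^* × (Z/61Z)^*. Each prime-power unit group is (Z/29Z)^* ≅ Z/28Z; (Z/61Z)^* ≅ Z/60Z. Hence Gal(Q(zeta_1769)/Q) ≅ Z/28Z × Z/60Z.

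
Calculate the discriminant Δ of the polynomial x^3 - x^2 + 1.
Δ = -23

For x^3 + a x^2 + b x + c the discriminant is Δ = 18 a b c - 4 a^3 c + a^2 b^2 - 4 b^3 - 27 c^2.
Plug a = -1, b = 0, c = 1:
  18*(-1)*(0)*(1) - 4*(-1)^3*(1) + (-1)^2*(0)^2 - 4*(0)^3 - 27*(1)^2
  = 0 + (4) + 0 + (0) + (-27)
  = -23.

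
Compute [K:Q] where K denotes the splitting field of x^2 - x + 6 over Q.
[K:Q] = 2

The discriminant of x^2 + (-1)*x + (6) is b^2 - 4c = 1 - (24) = -23. Since -23 is not a perfect square in Q, the polynomial is irreducible over Q. Its two roots generate a degree-2 extension, so [K:Q] = 2.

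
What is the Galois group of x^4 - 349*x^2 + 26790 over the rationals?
Gal(K/Q) = V_4 (Klein four-group, Z/2Z × Z/2Z)

f factors as (x^2 - 114)(x^2 - 235), so the splitting field is K = Q(sqrt(114), sqrt(235)). The elements 114, 235, 26790 are all non-squares in Q, so sqrt(114) and sqrt(235) generate independent quadratic extensions. Thus [K:Q] = 4 and Gal(K/Q) is generated by the two order-2 automorphisms sqrt(114) ↦ -sqrt(114) and sqrt(235) ↦ -sqrt(235), giving V_4.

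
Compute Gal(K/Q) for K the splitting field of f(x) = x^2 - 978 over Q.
Gal(K/Q) = Z/2Z (cyclic of order 2)

x^2 - 978 is irreducible over Q since 978 is not a rational square. The splitting field Q(sqrt(978)) has degree 2 over Q, and its unique nontrivial automorphism is sqrt(978) ↦ -sqrt(978). Hence Gal(Q(sqrt(978))/Q) = Z/2Z.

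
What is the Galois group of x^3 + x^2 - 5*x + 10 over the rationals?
Gal(K/Q) = S_3 (symmetric group of order 6)

Compute the discriminant of x^3 + (1)*x^2 + (-5)*x + (10): Δ = -3115. Since Δ is not a rational square, the Galois group is not contained in A_3; it must be the full S_3 (irreducibility of the cubic rules out anything smaller).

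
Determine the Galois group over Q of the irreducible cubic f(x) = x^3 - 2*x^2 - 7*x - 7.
Gal(K/Q) = S_3 (symmetric group of order 6)

Compute the discriminant of x^3 + (-2)*x^2 + (-7)*x + (-7): Δ = -1743. Since Δ is not a rational square, the Galois group is not contained in A_3; it must be the full S_3 (irreducibility of the cubic rules out anything smaller).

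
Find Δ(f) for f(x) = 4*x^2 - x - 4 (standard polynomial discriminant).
Δ = 65

For a quadratic a x^2 + b x + c the discriminant is Δ = b^2 - 4ac = (-1)^2 - 4*(4)*(-4) = 1 - (-64) = 65.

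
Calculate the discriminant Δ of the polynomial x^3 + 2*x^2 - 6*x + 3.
Δ = 21

For x^3 + a x^2 + b x + c the discriminant is Δ = 18 a b c - 4 a^3 c + a^2 b^2 - 4 b^3 - 27 c^2.
Plug a = 2, b = -6, c = 3:
  18*(2)*(-6)*(3) - 4*(2)^3*(3) + (2)^2*(-6)^2 - 4*(-6)^3 - 27*(3)^2
  = -648 + (-96) + 144 + (864) + (-243)
  = 21.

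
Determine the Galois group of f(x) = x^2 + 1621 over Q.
Gal(K/Q) = Z/2Z (cyclic of order 2)

x^2 + 1621 is irreducible over Q since -1621 is not a rational square. The splitting field Q(sqrt(-1621)) has degree 2 over Q, and its unique nontrivial automorphism is sqrt(-1621) ↦ -sqrt(-1621). Hence Gal(Q(sqrt(-1621))/Q) = Z/2Z.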